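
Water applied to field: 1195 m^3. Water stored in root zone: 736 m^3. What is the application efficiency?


Ea = V_root / V_field * 100 = 736 / 1195 * 100 = 61.5900%

61.5900 %


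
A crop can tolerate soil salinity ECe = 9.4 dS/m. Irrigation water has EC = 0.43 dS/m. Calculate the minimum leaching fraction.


LR = ECiw / (5*ECe - ECiw)
LR = 0.43 / (5*9.4 - 0.43)
LR = 0.43 / 46.5700

0.0092


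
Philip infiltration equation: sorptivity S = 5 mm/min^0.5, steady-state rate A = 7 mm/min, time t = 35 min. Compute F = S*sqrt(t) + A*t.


F = S*sqrt(t) + A*t
F = 5*sqrt(35) + 7*35
F = 5*5.916080 + 245

274.5804 mm


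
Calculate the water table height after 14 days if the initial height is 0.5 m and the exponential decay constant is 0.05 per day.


m = m0 * exp(-k*t)
m = 0.5 * exp(-0.05 * 14)
m = 0.5 * exp(-0.7000)

0.2483 m


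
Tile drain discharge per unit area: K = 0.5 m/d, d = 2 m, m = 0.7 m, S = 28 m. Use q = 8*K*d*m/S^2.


q = 8*K*d*m/S^2
q = 8*0.5*2*0.7/28^2
q = 5.6000 / 784

0.0071 m/d


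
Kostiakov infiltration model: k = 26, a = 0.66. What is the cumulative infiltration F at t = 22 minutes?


F = k * t^a = 26 * 22^0.66
F = 26 * 7.691286

199.9734 mm


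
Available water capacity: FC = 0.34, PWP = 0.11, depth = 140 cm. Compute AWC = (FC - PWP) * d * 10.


AWC = (FC - PWP) * d * 10
AWC = (0.34 - 0.11) * 140 * 10
AWC = 0.2300 * 140 * 10

322.0000 mm


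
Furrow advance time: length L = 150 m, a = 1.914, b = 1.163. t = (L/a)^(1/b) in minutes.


t = (L/a)^(1/b)
t = (150/1.914)^(1/1.163)
t = 78.369906^(1/1.163)

42.5280 min


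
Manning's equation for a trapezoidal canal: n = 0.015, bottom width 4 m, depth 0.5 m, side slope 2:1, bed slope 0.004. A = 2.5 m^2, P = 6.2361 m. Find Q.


R = A/P = 2.5/6.2361 = 0.400892
Q = (1/0.015) * 2.5 * 0.400892^(2/3) * 0.004^0.5

5.7310 m^3/s


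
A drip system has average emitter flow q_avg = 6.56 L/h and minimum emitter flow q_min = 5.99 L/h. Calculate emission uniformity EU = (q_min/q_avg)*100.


EU = (q_min/q_avg)*100 = (5.99/6.56)*100 = 91.3110%

91.3110 %


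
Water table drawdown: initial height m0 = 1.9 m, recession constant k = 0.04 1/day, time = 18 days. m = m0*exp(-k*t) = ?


m = m0 * exp(-k*t)
m = 1.9 * exp(-0.04 * 18)
m = 1.9 * exp(-0.7200)

0.9248 m


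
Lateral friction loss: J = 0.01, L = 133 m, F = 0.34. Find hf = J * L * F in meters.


hf = J * L * F = 0.01 * 133 * 0.34 = 0.4522 m

0.4522 m


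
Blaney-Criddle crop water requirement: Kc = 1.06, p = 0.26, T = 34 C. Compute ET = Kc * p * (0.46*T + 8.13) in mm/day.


ET = Kc * p * (0.46*T + 8.13)
ET = 1.06 * 0.26 * (0.46*34 + 8.13)
ET = 1.06 * 0.26 * 23.7700

6.5510 mm/day


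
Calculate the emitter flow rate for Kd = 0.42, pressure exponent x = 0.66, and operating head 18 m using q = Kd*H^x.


q = Kd * H^x = 0.42 * 18^0.66 = 0.42 * 6.737206

2.8296 L/h


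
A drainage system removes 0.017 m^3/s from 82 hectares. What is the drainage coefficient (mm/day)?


DC = Q * 86400 / (A * 10000) * 1000
DC = 0.017 * 86400 / (82 * 10000) * 1000
DC = 1468800.0000 / 820000

1.7912 mm/day


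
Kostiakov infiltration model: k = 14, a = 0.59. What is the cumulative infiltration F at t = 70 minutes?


F = k * t^a = 14 * 70^0.59
F = 14 * 12.263314

171.6864 mm


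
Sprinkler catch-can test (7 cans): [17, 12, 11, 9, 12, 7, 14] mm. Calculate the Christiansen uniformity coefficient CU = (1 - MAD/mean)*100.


mean = 11.714286 mm
MAD = 2.326531 mm
CU = (1 - 2.326531/11.714286)*100

80.1394 %


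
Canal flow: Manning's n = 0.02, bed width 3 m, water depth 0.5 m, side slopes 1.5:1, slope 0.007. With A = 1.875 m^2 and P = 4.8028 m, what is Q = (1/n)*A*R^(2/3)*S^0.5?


R = A/P = 1.875/4.8028 = 0.390397
Q = (1/0.02) * 1.875 * 0.390397^(2/3) * 0.007^0.5

4.1898 m^3/s


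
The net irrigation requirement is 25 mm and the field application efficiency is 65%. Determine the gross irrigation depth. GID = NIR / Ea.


Ea = 65% = 0.65
GID = NIR / Ea = 25 / 0.65 = 38.4615 mm

38.4615 mm


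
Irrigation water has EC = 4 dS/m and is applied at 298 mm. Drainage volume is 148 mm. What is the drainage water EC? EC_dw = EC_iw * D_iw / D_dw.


EC_dw = EC_iw * D_iw / D_dw
EC_dw = 4 * 298 / 148
EC_dw = 1192 / 148

8.0541 dS/m


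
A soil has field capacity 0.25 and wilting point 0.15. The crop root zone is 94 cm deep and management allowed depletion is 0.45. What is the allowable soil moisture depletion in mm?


SMD = (FC - PWP) * d * MAD * 10
SMD = (0.25 - 0.15) * 94 * 0.45 * 10
SMD = 0.1000 * 94 * 0.45 * 10

42.3000 mm


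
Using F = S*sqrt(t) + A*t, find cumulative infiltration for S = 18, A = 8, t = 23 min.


F = S*sqrt(t) + A*t
F = 18*sqrt(23) + 8*23
F = 18*4.795832 + 184

270.3250 mm


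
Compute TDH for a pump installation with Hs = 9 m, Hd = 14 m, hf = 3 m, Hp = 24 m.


TDH = Hs + Hd + hf + Hp = 9 + 14 + 3 + 24 = 50

50 m


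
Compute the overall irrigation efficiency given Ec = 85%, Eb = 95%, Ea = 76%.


Ec = 0.85, Eb = 0.95, Ea = 0.76
E = 0.85 * 0.95 * 0.76 * 100 = 61.3700%

61.3700 %


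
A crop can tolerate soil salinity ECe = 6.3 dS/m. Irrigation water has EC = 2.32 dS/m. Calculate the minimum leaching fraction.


LR = ECiw / (5*ECe - ECiw)
LR = 2.32 / (5*6.3 - 2.32)
LR = 2.32 / 29.1800

0.0795


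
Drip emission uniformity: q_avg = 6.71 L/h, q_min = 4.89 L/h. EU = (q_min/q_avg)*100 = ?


EU = (q_min/q_avg)*100 = (4.89/6.71)*100 = 72.8763%

72.8763 %


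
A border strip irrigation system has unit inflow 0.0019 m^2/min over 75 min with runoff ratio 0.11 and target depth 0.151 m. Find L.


L = q*t/((1+r)*Z)
L = 0.0019*75/((1+0.11)*0.151)
L = 0.1425/0.16761

0.8502 m


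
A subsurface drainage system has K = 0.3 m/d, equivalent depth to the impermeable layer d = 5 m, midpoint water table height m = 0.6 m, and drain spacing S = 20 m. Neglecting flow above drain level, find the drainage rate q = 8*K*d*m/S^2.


q = 8*K*d*m/S^2
q = 8*0.3*5*0.6/20^2
q = 7.2000 / 400

0.0180 m/d


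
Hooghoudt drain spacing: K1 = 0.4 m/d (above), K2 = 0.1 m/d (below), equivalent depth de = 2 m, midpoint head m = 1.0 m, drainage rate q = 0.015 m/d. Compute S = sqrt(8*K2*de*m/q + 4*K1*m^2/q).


S^2 = 8*K2*de*m/q + 4*K1*m^2/q
S^2 = 8*0.1*2*1.0/0.015 + 4*0.4*1.0^2/0.015
S = sqrt(213.3333)

14.6059 m


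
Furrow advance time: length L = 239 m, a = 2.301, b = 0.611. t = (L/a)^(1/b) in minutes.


t = (L/a)^(1/b)
t = (239/2.301)^(1/0.611)
t = 103.867884^(1/0.611)

1996.6259 min


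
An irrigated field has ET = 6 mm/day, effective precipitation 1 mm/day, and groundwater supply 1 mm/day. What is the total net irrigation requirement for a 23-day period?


Daily deficit = ET - Pe - GW = 6 - 1 - 1 = 4 mm/day
NIR = 4 * 23 = 92 mm

92.0000 mm


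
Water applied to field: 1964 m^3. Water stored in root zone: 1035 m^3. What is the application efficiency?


Ea = V_root / V_field * 100 = 1035 / 1964 * 100 = 52.6986%

52.6986 %


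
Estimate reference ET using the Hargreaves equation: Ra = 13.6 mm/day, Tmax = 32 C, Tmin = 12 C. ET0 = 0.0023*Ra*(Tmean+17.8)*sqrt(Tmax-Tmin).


Tmean = (Tmax + Tmin)/2 = (32 + 12)/2 = 22.0
ET0 = 0.0023 * 13.6 * (22.0 + 17.8) * sqrt(32 - 12)
ET0 = 0.0023 * 13.6 * 39.8 * 4.472136

5.5676 mm/day


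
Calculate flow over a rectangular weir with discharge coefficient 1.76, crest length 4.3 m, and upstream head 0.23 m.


Q = C * L * H^(3/2) = 1.76 * 4.3 * 0.23^1.5 = 1.76 * 4.3 * 0.110304

0.8348 m^3/s


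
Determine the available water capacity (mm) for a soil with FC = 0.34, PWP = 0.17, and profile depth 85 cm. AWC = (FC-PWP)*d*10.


AWC = (FC - PWP) * d * 10
AWC = (0.34 - 0.17) * 85 * 10
AWC = 0.1700 * 85 * 10

144.5000 mm


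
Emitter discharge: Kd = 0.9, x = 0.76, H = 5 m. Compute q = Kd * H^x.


q = Kd * H^x = 0.9 * 5^0.76 = 0.9 * 3.397952

3.0582 L/h


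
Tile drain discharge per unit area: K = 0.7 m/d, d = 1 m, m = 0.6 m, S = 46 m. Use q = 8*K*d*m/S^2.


q = 8*K*d*m/S^2
q = 8*0.7*1*0.6/46^2
q = 3.3600 / 2116

0.0016 m/d


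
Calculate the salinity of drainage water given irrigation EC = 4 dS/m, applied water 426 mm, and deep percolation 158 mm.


EC_dw = EC_iw * D_iw / D_dw
EC_dw = 4 * 426 / 158
EC_dw = 1704 / 158

10.7848 dS/m


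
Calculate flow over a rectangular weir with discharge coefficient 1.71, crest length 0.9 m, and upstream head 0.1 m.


Q = C * L * H^(3/2) = 1.71 * 0.9 * 0.1^1.5 = 1.71 * 0.9 * 0.031623

0.0487 m^3/s


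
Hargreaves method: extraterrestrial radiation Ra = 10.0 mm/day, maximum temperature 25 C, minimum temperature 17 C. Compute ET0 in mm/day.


Tmean = (Tmax + Tmin)/2 = (25 + 17)/2 = 21.0
ET0 = 0.0023 * 10.0 * (21.0 + 17.8) * sqrt(25 - 17)
ET0 = 0.0023 * 10.0 * 38.8 * 2.828427

2.5241 mm/day


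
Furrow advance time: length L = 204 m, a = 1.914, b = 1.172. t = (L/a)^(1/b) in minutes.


t = (L/a)^(1/b)
t = (204/1.914)^(1/1.172)
t = 106.583072^(1/1.172)

53.7167 min


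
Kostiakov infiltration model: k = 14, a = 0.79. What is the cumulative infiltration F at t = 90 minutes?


F = k * t^a = 14 * 90^0.79
F = 14 * 34.982560

489.7558 mm


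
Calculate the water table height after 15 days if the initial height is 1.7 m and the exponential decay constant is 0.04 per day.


m = m0 * exp(-k*t)
m = 1.7 * exp(-0.04 * 15)
m = 1.7 * exp(-0.6000)

0.9330 m


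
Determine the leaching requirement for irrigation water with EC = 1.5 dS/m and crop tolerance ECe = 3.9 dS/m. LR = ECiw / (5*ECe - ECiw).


LR = ECiw / (5*ECe - ECiw)
LR = 1.5 / (5*3.9 - 1.5)
LR = 1.5 / 18.0000

0.0833


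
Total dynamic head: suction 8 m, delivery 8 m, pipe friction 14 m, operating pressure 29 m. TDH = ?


TDH = Hs + Hd + hf + Hp = 8 + 8 + 14 + 29 = 59

59 m


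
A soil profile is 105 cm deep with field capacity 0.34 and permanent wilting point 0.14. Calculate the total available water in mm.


AWC = (FC - PWP) * d * 10
AWC = (0.34 - 0.14) * 105 * 10
AWC = 0.2000 * 105 * 10

210.0000 mm


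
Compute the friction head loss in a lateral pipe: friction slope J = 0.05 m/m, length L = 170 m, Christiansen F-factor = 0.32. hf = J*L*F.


hf = J * L * F = 0.05 * 170 * 0.32 = 2.7200 m

2.7200 m


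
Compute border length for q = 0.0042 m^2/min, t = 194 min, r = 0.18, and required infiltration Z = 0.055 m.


L = q*t/((1+r)*Z)
L = 0.0042*194/((1+0.18)*0.055)
L = 0.8148/0.0649

12.5547 m


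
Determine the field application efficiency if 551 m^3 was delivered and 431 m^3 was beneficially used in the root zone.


Ea = V_root / V_field * 100 = 431 / 551 * 100 = 78.2214%

78.2214 %


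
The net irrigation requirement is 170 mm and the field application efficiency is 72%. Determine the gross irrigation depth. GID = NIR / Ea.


Ea = 72% = 0.72
GID = NIR / Ea = 170 / 0.72 = 236.1111 mm

236.1111 mm


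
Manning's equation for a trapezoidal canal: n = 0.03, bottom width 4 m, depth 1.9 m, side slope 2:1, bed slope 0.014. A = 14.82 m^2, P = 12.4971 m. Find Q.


R = A/P = 14.82/12.4971 = 1.185875
Q = (1/0.03) * 14.82 * 1.185875^(2/3) * 0.014^0.5

65.4863 m^3/s


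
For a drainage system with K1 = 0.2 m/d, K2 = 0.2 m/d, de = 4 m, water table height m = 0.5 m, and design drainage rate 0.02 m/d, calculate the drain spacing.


S^2 = 8*K2*de*m/q + 4*K1*m^2/q
S^2 = 8*0.2*4*0.5/0.02 + 4*0.2*0.5^2/0.02
S = sqrt(170.0000)

13.0384 m


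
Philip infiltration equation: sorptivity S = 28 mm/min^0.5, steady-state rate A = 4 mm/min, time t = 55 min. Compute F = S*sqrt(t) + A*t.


F = S*sqrt(t) + A*t
F = 28*sqrt(55) + 4*55
F = 28*7.416198 + 220

427.6535 mm


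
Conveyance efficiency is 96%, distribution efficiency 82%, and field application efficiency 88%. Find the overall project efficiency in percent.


Ec = 0.96, Eb = 0.82, Ea = 0.88
E = 0.96 * 0.82 * 0.88 * 100 = 69.2736%

69.2736 %


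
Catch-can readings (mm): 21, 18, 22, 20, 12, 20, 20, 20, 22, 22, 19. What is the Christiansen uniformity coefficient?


mean = 19.636364 mm
MAD = 1.801653 mm
CU = (1 - 1.801653/19.636364)*100

90.8249 %


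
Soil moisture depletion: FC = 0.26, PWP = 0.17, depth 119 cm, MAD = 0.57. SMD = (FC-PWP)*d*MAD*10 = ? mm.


SMD = (FC - PWP) * d * MAD * 10
SMD = (0.26 - 0.17) * 119 * 0.57 * 10
SMD = 0.0900 * 119 * 0.57 * 10

61.0470 mm


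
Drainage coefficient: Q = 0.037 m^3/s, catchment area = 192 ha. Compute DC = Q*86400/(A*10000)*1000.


DC = Q * 86400 / (A * 10000) * 1000
DC = 0.037 * 86400 / (192 * 10000) * 1000
DC = 3196800.0000 / 1920000

1.6650 mm/day


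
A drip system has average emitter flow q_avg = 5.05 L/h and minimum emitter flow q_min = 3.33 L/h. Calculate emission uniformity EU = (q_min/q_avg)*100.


EU = (q_min/q_avg)*100 = (3.33/5.05)*100 = 65.9406%

65.9406 %


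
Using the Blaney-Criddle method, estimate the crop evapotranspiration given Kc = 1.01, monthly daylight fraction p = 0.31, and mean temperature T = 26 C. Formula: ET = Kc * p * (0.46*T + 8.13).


ET = Kc * p * (0.46*T + 8.13)
ET = 1.01 * 0.31 * (0.46*26 + 8.13)
ET = 1.01 * 0.31 * 20.0900

6.2902 mm/day


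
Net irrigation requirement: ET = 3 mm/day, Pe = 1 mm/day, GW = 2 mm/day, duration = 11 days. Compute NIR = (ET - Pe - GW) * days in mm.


Daily deficit = ET - Pe - GW = 3 - 1 - 2 = 0 mm/day
NIR = 0 * 11 = 0 mm

0 mm


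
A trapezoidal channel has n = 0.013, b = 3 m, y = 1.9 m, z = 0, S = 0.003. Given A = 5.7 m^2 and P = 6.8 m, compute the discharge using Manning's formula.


R = A/P = 5.7/6.8 = 0.838235
Q = (1/0.013) * 5.7 * 0.838235^(2/3) * 0.003^0.5

21.3502 m^3/s


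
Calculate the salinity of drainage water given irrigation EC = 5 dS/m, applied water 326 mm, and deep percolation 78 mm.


EC_dw = EC_iw * D_iw / D_dw
EC_dw = 5 * 326 / 78
EC_dw = 1630 / 78

20.8974 dS/m


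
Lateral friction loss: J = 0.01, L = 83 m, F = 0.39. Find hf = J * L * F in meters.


hf = J * L * F = 0.01 * 83 * 0.39 = 0.3237 m

0.3237 m


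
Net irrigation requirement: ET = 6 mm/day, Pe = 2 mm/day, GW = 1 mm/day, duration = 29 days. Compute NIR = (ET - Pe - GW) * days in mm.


Daily deficit = ET - Pe - GW = 6 - 2 - 1 = 3 mm/day
NIR = 3 * 29 = 87 mm

87.0000 mm


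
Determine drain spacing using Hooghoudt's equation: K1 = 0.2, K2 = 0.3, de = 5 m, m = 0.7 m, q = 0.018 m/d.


S^2 = 8*K2*de*m/q + 4*K1*m^2/q
S^2 = 8*0.3*5*0.7/0.018 + 4*0.2*0.7^2/0.018
S = sqrt(488.4444)

22.1008 m


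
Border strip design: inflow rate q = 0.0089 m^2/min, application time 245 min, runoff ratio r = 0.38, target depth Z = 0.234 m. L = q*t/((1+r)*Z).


L = q*t/((1+r)*Z)
L = 0.0089*245/((1+0.38)*0.234)
L = 2.1805/0.32292

6.7524 m


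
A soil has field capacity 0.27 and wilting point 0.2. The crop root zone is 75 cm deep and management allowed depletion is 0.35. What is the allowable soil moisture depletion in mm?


SMD = (FC - PWP) * d * MAD * 10
SMD = (0.27 - 0.2) * 75 * 0.35 * 10
SMD = 0.0700 * 75 * 0.35 * 10

18.3750 mm


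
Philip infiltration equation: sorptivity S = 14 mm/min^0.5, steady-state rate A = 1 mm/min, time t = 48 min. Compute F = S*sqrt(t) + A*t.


F = S*sqrt(t) + A*t
F = 14*sqrt(48) + 1*48
F = 14*6.928203 + 48

144.9948 mm


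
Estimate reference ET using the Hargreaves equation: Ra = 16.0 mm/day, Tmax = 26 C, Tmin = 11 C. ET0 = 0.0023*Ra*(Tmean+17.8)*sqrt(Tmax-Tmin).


Tmean = (Tmax + Tmin)/2 = (26 + 11)/2 = 18.5
ET0 = 0.0023 * 16.0 * (18.5 + 17.8) * sqrt(26 - 11)
ET0 = 0.0023 * 16.0 * 36.3 * 3.872983

5.1737 mm/day


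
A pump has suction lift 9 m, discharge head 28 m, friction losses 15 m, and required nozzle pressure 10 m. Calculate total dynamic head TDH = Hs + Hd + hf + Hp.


TDH = Hs + Hd + hf + Hp = 9 + 28 + 15 + 10 = 62

62 m


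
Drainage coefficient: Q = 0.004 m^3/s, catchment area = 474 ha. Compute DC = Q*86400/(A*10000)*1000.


DC = Q * 86400 / (A * 10000) * 1000
DC = 0.004 * 86400 / (474 * 10000) * 1000
DC = 345600.0000 / 4740000

0.0729 mm/day


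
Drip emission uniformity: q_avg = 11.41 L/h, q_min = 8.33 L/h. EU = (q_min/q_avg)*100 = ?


EU = (q_min/q_avg)*100 = (8.33/11.41)*100 = 73.0061%

73.0061 %


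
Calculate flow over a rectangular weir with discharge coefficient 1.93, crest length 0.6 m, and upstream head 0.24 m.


Q = C * L * H^(3/2) = 1.93 * 0.6 * 0.24^1.5 = 1.93 * 0.6 * 0.117576

0.1362 m^3/s


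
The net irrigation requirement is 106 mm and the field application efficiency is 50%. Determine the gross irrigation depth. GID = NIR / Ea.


Ea = 50% = 0.5
GID = NIR / Ea = 106 / 0.5 = 212.0000 mm

212.0000 mm


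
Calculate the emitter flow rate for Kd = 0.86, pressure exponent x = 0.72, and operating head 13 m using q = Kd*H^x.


q = Kd * H^x = 0.86 * 13^0.72 = 0.86 * 6.339269

5.4518 L/h


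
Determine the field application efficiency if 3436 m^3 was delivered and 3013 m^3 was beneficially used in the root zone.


Ea = V_root / V_field * 100 = 3013 / 3436 * 100 = 87.6892%

87.6892 %


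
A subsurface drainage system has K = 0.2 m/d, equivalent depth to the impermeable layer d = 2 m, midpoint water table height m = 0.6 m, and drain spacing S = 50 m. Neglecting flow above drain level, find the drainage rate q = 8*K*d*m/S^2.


q = 8*K*d*m/S^2
q = 8*0.2*2*0.6/50^2
q = 1.9200 / 2500

7.6800e-04 m/d


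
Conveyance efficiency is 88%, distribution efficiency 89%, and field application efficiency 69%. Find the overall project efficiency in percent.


Ec = 0.88, Eb = 0.89, Ea = 0.69
E = 0.88 * 0.89 * 0.69 * 100 = 54.0408%

54.0408 %


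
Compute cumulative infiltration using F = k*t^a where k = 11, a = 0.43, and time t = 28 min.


F = k * t^a = 11 * 28^0.43
F = 11 * 4.190617

46.0968 mm


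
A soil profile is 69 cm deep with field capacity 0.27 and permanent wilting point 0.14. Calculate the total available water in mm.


AWC = (FC - PWP) * d * 10
AWC = (0.27 - 0.14) * 69 * 10
AWC = 0.1300 * 69 * 10

89.7000 mm


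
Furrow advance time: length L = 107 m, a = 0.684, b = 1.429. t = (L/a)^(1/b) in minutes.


t = (L/a)^(1/b)
t = (107/0.684)^(1/1.429)
t = 156.432749^(1/1.429)

34.3217 min


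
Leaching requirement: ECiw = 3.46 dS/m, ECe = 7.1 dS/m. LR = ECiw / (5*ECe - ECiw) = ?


LR = ECiw / (5*ECe - ECiw)
LR = 3.46 / (5*7.1 - 3.46)
LR = 3.46 / 32.0400

0.1080


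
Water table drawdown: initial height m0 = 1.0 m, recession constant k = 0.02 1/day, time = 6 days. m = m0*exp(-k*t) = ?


m = m0 * exp(-k*t)
m = 1.0 * exp(-0.02 * 6)
m = 1.0 * exp(-0.1200)

0.8869 m


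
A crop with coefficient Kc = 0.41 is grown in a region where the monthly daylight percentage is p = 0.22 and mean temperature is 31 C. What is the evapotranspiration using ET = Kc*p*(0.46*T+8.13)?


ET = Kc * p * (0.46*T + 8.13)
ET = 0.41 * 0.22 * (0.46*31 + 8.13)
ET = 0.41 * 0.22 * 22.3900

2.0196 mm/day


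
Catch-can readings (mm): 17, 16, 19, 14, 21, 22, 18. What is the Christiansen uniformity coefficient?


mean = 18.142857 mm
MAD = 2.163265 mm
CU = (1 - 2.163265/18.142857)*100

88.0765 %


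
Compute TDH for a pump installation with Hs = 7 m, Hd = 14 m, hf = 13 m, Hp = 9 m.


TDH = Hs + Hd + hf + Hp = 7 + 14 + 13 + 9 = 43

43 m


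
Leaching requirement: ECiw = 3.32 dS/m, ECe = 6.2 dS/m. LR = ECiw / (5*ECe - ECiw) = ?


LR = ECiw / (5*ECe - ECiw)
LR = 3.32 / (5*6.2 - 3.32)
LR = 3.32 / 27.6800

0.1199


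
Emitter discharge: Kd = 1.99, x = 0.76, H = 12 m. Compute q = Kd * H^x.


q = Kd * H^x = 1.99 * 12^0.76 = 1.99 * 6.609639

13.1532 L/h


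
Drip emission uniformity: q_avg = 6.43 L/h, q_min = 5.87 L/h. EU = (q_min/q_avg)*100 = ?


EU = (q_min/q_avg)*100 = (5.87/6.43)*100 = 91.2908%

91.2908 %


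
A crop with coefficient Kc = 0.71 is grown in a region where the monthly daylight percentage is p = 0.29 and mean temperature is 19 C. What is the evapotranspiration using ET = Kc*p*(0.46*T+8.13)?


ET = Kc * p * (0.46*T + 8.13)
ET = 0.71 * 0.29 * (0.46*19 + 8.13)
ET = 0.71 * 0.29 * 16.8700

3.4735 mm/day


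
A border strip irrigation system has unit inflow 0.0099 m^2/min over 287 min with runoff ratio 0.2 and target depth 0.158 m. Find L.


L = q*t/((1+r)*Z)
L = 0.0099*287/((1+0.2)*0.158)
L = 2.8413/0.1896

14.9858 m


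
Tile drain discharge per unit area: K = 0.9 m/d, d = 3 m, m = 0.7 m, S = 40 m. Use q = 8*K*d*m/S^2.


q = 8*K*d*m/S^2
q = 8*0.9*3*0.7/40^2
q = 15.1200 / 1600

0.0095 m/d


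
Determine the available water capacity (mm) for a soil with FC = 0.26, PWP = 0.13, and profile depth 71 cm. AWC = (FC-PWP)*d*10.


AWC = (FC - PWP) * d * 10
AWC = (0.26 - 0.13) * 71 * 10
AWC = 0.1300 * 71 * 10

92.3000 mm


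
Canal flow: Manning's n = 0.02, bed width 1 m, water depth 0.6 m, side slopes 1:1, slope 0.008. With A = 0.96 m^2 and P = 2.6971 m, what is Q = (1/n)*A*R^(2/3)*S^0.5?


R = A/P = 0.96/2.6971 = 0.355938
Q = (1/0.02) * 0.96 * 0.355938^(2/3) * 0.008^0.5

2.1563 m^3/s


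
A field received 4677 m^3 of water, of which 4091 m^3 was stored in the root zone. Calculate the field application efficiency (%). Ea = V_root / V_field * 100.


Ea = V_root / V_field * 100 = 4091 / 4677 * 100 = 87.4706%

87.4706 %


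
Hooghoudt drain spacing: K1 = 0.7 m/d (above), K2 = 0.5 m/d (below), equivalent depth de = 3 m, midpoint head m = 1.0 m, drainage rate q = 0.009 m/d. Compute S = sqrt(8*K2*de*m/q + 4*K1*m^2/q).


S^2 = 8*K2*de*m/q + 4*K1*m^2/q
S^2 = 8*0.5*3*1.0/0.009 + 4*0.7*1.0^2/0.009
S = sqrt(1644.4444)

40.5517 m


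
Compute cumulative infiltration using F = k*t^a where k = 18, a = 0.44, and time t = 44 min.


F = k * t^a = 18 * 44^0.44
F = 18 * 5.285903

95.1463 mm


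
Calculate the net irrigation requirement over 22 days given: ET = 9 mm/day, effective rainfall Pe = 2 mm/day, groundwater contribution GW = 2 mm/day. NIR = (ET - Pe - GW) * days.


Daily deficit = ET - Pe - GW = 9 - 2 - 2 = 5 mm/day
NIR = 5 * 22 = 110 mm

110.0000 mm


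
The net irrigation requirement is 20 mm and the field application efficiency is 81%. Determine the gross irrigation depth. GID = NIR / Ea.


Ea = 81% = 0.81
GID = NIR / Ea = 20 / 0.81 = 24.6914 mm

24.6914 mm


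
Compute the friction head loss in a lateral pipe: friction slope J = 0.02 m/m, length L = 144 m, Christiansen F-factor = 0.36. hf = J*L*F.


hf = J * L * F = 0.02 * 144 * 0.36 = 1.0368 m

1.0368 m


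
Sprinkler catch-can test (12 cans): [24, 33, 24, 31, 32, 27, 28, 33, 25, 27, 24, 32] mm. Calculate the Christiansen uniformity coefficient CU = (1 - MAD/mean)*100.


mean = 28.333333 mm
MAD = 3.222222 mm
CU = (1 - 3.222222/28.333333)*100

88.6275 %


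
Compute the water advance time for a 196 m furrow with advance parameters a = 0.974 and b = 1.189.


t = (L/a)^(1/b)
t = (196/0.974)^(1/1.189)
t = 201.232033^(1/1.189)

86.5980 min


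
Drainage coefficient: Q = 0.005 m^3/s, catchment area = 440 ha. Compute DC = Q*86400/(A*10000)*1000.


DC = Q * 86400 / (A * 10000) * 1000
DC = 0.005 * 86400 / (440 * 10000) * 1000
DC = 432000.0000 / 4400000

0.0982 mm/day


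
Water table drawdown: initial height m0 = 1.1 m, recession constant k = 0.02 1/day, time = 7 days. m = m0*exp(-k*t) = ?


m = m0 * exp(-k*t)
m = 1.1 * exp(-0.02 * 7)
m = 1.1 * exp(-0.1400)

0.9563 m


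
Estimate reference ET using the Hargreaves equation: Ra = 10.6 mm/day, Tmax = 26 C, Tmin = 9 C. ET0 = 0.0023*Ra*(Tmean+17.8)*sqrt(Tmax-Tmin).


Tmean = (Tmax + Tmin)/2 = (26 + 9)/2 = 17.5
ET0 = 0.0023 * 10.6 * (17.5 + 17.8) * sqrt(26 - 9)
ET0 = 0.0023 * 10.6 * 35.3 * 4.123106

3.5484 mm/day


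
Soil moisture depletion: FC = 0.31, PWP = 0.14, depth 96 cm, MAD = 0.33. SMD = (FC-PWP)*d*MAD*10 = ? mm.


SMD = (FC - PWP) * d * MAD * 10
SMD = (0.31 - 0.14) * 96 * 0.33 * 10
SMD = 0.1700 * 96 * 0.33 * 10

53.8560 mm


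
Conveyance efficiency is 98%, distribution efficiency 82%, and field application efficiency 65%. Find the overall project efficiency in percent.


Ec = 0.98, Eb = 0.82, Ea = 0.65
E = 0.98 * 0.82 * 0.65 * 100 = 52.2340%

52.2340 %


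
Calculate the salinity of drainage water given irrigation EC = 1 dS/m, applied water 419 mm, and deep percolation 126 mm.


EC_dw = EC_iw * D_iw / D_dw
EC_dw = 1 * 419 / 126
EC_dw = 419 / 126

3.3254 dS/m


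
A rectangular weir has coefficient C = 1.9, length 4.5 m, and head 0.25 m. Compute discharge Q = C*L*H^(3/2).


Q = C * L * H^(3/2) = 1.9 * 4.5 * 0.25^1.5 = 1.9 * 4.5 * 0.125000

1.0687 m^3/s


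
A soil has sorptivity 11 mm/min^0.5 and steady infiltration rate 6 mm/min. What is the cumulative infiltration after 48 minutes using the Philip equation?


F = S*sqrt(t) + A*t
F = 11*sqrt(48) + 6*48
F = 11*6.928203 + 288

364.2102 mm


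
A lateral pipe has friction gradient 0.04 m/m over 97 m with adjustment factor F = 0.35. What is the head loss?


hf = J * L * F = 0.04 * 97 * 0.35 = 1.3580 m

1.3580 m


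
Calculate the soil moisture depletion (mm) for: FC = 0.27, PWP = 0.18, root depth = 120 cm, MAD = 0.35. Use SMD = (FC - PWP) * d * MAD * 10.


SMD = (FC - PWP) * d * MAD * 10
SMD = (0.27 - 0.18) * 120 * 0.35 * 10
SMD = 0.0900 * 120 * 0.35 * 10

37.8000 mm


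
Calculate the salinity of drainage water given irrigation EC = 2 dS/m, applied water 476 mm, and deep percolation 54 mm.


EC_dw = EC_iw * D_iw / D_dw
EC_dw = 2 * 476 / 54
EC_dw = 952 / 54

17.6296 dS/m


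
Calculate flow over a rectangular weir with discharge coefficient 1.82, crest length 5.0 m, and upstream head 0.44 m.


Q = C * L * H^(3/2) = 1.82 * 5.0 * 0.44^1.5 = 1.82 * 5.0 * 0.291863

2.6560 m^3/s


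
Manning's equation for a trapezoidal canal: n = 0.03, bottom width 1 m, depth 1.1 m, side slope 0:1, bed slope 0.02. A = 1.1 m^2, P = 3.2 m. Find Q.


R = A/P = 1.1/3.2 = 0.343750
Q = (1/0.03) * 1.1 * 0.343750^(2/3) * 0.02^0.5

2.5446 m^3/s


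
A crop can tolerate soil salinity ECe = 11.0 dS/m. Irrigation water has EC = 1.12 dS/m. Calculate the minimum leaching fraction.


LR = ECiw / (5*ECe - ECiw)
LR = 1.12 / (5*11.0 - 1.12)
LR = 1.12 / 53.8800

0.0208


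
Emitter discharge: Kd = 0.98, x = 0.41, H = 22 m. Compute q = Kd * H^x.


q = Kd * H^x = 0.98 * 22^0.41 = 0.98 * 3.551349

3.4803 L/h


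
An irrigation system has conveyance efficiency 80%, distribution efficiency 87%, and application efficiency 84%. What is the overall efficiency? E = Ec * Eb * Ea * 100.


Ec = 0.8, Eb = 0.87, Ea = 0.84
E = 0.8 * 0.87 * 0.84 * 100 = 58.4640%

58.4640 %


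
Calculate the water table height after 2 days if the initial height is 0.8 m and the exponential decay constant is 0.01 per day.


m = m0 * exp(-k*t)
m = 0.8 * exp(-0.01 * 2)
m = 0.8 * exp(-0.0200)

0.7842 m


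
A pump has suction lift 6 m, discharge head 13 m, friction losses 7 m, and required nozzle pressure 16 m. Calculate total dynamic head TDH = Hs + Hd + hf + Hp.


TDH = Hs + Hd + hf + Hp = 6 + 13 + 7 + 16 = 42

42 m


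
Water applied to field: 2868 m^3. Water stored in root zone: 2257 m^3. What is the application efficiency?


Ea = V_root / V_field * 100 = 2257 / 2868 * 100 = 78.6960%

78.6960 %


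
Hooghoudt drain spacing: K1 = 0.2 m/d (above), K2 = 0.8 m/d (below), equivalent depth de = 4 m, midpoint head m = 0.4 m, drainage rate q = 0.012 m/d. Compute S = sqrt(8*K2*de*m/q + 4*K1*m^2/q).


S^2 = 8*K2*de*m/q + 4*K1*m^2/q
S^2 = 8*0.8*4*0.4/0.012 + 4*0.2*0.4^2/0.012
S = sqrt(864.0000)

29.3939 m


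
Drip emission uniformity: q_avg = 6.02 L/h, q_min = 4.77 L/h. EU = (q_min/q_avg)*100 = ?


EU = (q_min/q_avg)*100 = (4.77/6.02)*100 = 79.2359%

79.2359 %


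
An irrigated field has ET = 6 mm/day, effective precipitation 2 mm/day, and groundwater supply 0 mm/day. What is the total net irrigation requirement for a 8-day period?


Daily deficit = ET - Pe - GW = 6 - 2 - 0 = 4 mm/day
NIR = 4 * 8 = 32 mm

32.0000 mm


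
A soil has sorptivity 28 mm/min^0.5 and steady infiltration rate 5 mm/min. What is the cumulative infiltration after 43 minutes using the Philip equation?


F = S*sqrt(t) + A*t
F = 28*sqrt(43) + 5*43
F = 28*6.557439 + 215

398.6083 mm


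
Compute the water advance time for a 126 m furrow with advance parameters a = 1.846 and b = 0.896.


t = (L/a)^(1/b)
t = (126/1.846)^(1/0.896)
t = 68.255688^(1/0.896)

111.4371 min


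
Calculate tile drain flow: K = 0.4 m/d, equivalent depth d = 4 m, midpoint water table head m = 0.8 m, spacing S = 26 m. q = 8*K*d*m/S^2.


q = 8*K*d*m/S^2
q = 8*0.4*4*0.8/26^2
q = 10.2400 / 676

0.0151 m/d


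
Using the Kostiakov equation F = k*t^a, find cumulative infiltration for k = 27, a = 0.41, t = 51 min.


F = k * t^a = 27 * 51^0.41
F = 27 * 5.013070

135.3529 mm


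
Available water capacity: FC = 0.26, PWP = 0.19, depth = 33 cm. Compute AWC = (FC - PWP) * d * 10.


AWC = (FC - PWP) * d * 10
AWC = (0.26 - 0.19) * 33 * 10
AWC = 0.0700 * 33 * 10

23.1000 mm


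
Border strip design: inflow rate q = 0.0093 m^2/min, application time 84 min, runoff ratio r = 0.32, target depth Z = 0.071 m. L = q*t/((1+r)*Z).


L = q*t/((1+r)*Z)
L = 0.0093*84/((1+0.32)*0.071)
L = 0.7812/0.09372

8.3355 m


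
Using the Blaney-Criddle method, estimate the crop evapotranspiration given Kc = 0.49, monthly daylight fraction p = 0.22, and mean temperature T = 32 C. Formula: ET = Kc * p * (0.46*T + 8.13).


ET = Kc * p * (0.46*T + 8.13)
ET = 0.49 * 0.22 * (0.46*32 + 8.13)
ET = 0.49 * 0.22 * 22.8500

2.4632 mm/day


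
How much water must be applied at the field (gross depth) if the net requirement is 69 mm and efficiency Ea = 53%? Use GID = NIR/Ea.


Ea = 53% = 0.53
GID = NIR / Ea = 69 / 0.53 = 130.1887 mm

130.1887 mm


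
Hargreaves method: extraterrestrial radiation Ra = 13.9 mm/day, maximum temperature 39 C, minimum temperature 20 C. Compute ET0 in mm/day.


Tmean = (Tmax + Tmin)/2 = (39 + 20)/2 = 29.5
ET0 = 0.0023 * 13.9 * (29.5 + 17.8) * sqrt(39 - 20)
ET0 = 0.0023 * 13.9 * 47.3 * 4.358899

6.5914 mm/day


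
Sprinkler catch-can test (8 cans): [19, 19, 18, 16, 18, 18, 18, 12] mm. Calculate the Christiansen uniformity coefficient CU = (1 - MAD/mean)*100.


mean = 17.250000 mm
MAD = 1.625000 mm
CU = (1 - 1.625000/17.250000)*100

90.5797 %


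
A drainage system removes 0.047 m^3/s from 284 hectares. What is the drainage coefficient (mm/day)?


DC = Q * 86400 / (A * 10000) * 1000
DC = 0.047 * 86400 / (284 * 10000) * 1000
DC = 4060800.0000 / 2840000

1.4299 mm/day


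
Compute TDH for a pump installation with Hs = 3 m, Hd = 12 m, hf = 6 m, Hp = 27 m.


TDH = Hs + Hd + hf + Hp = 3 + 12 + 6 + 27 = 48

48 m


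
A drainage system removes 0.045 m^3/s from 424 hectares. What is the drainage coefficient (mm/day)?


DC = Q * 86400 / (A * 10000) * 1000
DC = 0.045 * 86400 / (424 * 10000) * 1000
DC = 3888000.0000 / 4240000

0.9170 mm/day


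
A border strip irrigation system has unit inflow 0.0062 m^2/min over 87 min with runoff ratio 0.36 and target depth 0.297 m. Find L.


L = q*t/((1+r)*Z)
L = 0.0062*87/((1+0.36)*0.297)
L = 0.5394/0.40392

1.3354 m


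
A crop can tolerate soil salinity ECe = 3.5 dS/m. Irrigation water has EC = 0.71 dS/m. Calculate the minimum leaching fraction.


LR = ECiw / (5*ECe - ECiw)
LR = 0.71 / (5*3.5 - 0.71)
LR = 0.71 / 16.7900

0.0423


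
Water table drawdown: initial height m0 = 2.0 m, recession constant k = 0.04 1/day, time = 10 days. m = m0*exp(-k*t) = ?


m = m0 * exp(-k*t)
m = 2.0 * exp(-0.04 * 10)
m = 2.0 * exp(-0.4000)

1.3406 m


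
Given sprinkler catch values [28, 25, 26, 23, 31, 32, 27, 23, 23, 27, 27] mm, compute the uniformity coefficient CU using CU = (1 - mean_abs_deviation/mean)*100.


mean = 26.545455 mm
MAD = 2.314050 mm
CU = (1 - 2.314050/26.545455)*100

91.2827 %


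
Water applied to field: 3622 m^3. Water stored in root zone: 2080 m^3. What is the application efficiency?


Ea = V_root / V_field * 100 = 2080 / 3622 * 100 = 57.4268%

57.4268 %


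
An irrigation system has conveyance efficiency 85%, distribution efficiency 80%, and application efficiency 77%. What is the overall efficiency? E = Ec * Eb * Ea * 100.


Ec = 0.85, Eb = 0.8, Ea = 0.77
E = 0.85 * 0.8 * 0.77 * 100 = 52.3600%

52.3600 %


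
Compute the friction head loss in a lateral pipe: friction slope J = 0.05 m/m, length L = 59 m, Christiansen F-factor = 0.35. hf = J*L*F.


hf = J * L * F = 0.05 * 59 * 0.35 = 1.0325 m

1.0325 m


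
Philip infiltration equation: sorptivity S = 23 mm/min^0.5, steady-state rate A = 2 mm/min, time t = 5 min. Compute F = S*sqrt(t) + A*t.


F = S*sqrt(t) + A*t
F = 23*sqrt(5) + 2*5
F = 23*2.236068 + 10

61.4296 mm


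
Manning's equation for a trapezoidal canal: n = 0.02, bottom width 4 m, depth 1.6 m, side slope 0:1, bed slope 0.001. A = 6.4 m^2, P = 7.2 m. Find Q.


R = A/P = 6.4/7.2 = 0.888889
Q = (1/0.02) * 6.4 * 0.888889^(2/3) * 0.001^0.5

9.3551 m^3/s


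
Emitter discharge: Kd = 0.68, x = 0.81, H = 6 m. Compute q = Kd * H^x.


q = Kd * H^x = 0.68 * 6^0.81 = 0.68 * 4.268768

2.9028 L/h


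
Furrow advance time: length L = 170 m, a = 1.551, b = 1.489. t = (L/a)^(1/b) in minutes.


t = (L/a)^(1/b)
t = (170/1.551)^(1/1.489)
t = 109.606705^(1/1.489)

23.4389 min


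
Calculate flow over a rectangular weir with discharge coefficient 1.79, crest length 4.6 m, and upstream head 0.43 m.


Q = C * L * H^(3/2) = 1.79 * 4.6 * 0.43^1.5 = 1.79 * 4.6 * 0.281970

2.3217 m^3/s


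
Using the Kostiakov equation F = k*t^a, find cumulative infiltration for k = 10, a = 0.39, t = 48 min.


F = k * t^a = 10 * 48^0.39
F = 10 * 4.525682

45.2568 mm


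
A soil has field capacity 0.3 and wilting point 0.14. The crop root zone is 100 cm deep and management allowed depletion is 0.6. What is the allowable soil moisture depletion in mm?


SMD = (FC - PWP) * d * MAD * 10
SMD = (0.3 - 0.14) * 100 * 0.6 * 10
SMD = 0.1600 * 100 * 0.6 * 10

96.0000 mm


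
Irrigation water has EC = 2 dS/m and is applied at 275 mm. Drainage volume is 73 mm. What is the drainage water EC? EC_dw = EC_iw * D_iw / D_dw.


EC_dw = EC_iw * D_iw / D_dw
EC_dw = 2 * 275 / 73
EC_dw = 550 / 73

7.5342 dS/m


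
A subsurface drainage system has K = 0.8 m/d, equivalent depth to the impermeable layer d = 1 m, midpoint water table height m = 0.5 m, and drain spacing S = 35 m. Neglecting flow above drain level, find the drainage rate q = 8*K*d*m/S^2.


q = 8*K*d*m/S^2
q = 8*0.8*1*0.5/35^2
q = 3.2000 / 1225

0.0026 m/d


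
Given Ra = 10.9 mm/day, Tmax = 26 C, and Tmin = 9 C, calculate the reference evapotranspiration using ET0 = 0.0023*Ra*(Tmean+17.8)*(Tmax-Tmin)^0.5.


Tmean = (Tmax + Tmin)/2 = (26 + 9)/2 = 17.5
ET0 = 0.0023 * 10.9 * (17.5 + 17.8) * sqrt(26 - 9)
ET0 = 0.0023 * 10.9 * 35.3 * 4.123106

3.6488 mm/day


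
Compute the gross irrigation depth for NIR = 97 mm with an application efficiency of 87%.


Ea = 87% = 0.87
GID = NIR / Ea = 97 / 0.87 = 111.4943 mm

111.4943 mm


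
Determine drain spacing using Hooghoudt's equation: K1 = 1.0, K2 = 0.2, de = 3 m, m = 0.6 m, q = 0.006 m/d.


S^2 = 8*K2*de*m/q + 4*K1*m^2/q
S^2 = 8*0.2*3*0.6/0.006 + 4*1.0*0.6^2/0.006
S = sqrt(720.0000)

26.8328 m


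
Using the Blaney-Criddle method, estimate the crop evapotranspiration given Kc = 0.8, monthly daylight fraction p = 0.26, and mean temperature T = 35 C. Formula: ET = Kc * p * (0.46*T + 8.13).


ET = Kc * p * (0.46*T + 8.13)
ET = 0.8 * 0.26 * (0.46*35 + 8.13)
ET = 0.8 * 0.26 * 24.2300

5.0398 mm/day


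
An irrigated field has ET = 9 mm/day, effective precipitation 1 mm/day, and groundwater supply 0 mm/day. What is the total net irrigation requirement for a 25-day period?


Daily deficit = ET - Pe - GW = 9 - 1 - 0 = 8 mm/day
NIR = 8 * 25 = 200 mm

200.0000 mm


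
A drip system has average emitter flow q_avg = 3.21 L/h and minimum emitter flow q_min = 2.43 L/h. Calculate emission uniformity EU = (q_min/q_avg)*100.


EU = (q_min/q_avg)*100 = (2.43/3.21)*100 = 75.7009%

75.7009 %


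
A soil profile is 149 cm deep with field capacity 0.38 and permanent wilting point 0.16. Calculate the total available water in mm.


AWC = (FC - PWP) * d * 10
AWC = (0.38 - 0.16) * 149 * 10
AWC = 0.2200 * 149 * 10

327.8000 mm


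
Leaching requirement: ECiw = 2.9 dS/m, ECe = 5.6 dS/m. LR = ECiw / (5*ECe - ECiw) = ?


LR = ECiw / (5*ECe - ECiw)
LR = 2.9 / (5*5.6 - 2.9)
LR = 2.9 / 25.1000

0.1155


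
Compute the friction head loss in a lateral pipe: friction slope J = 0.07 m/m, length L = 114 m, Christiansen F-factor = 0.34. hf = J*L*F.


hf = J * L * F = 0.07 * 114 * 0.34 = 2.7132 m

2.7132 m


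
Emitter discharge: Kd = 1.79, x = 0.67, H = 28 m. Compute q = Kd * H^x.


q = Kd * H^x = 1.79 * 28^0.67 = 1.79 * 9.323863

16.6897 L/h


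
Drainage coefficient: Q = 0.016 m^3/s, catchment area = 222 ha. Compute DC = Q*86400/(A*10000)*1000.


DC = Q * 86400 / (A * 10000) * 1000
DC = 0.016 * 86400 / (222 * 10000) * 1000
DC = 1382400.0000 / 2220000

0.6227 mm/day


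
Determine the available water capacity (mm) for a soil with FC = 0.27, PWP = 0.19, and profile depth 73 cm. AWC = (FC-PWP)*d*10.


AWC = (FC - PWP) * d * 10
AWC = (0.27 - 0.19) * 73 * 10
AWC = 0.0800 * 73 * 10

58.4000 mm


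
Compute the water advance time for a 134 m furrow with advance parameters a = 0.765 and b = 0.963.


t = (L/a)^(1/b)
t = (134/0.765)^(1/0.963)
t = 175.163399^(1/0.963)

213.6191 min


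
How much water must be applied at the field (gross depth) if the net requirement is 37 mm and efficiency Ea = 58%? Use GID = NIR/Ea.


Ea = 58% = 0.58
GID = NIR / Ea = 37 / 0.58 = 63.7931 mm

63.7931 mm


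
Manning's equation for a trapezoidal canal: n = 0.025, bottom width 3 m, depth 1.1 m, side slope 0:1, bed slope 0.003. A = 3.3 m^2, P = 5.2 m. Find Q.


R = A/P = 3.3/5.2 = 0.634615
Q = (1/0.025) * 3.3 * 0.634615^(2/3) * 0.003^0.5

5.3392 m^3/s


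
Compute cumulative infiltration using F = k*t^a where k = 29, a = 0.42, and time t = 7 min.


F = k * t^a = 29 * 7^0.42
F = 29 * 2.264338

65.6658 mm


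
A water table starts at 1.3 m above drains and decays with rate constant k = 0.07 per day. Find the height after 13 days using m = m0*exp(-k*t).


m = m0 * exp(-k*t)
m = 1.3 * exp(-0.07 * 13)
m = 1.3 * exp(-0.9100)

0.5233 m


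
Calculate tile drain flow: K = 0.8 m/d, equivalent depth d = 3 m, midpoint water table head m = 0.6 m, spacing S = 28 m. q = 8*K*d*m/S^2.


q = 8*K*d*m/S^2
q = 8*0.8*3*0.6/28^2
q = 11.5200 / 784

0.0147 m/d


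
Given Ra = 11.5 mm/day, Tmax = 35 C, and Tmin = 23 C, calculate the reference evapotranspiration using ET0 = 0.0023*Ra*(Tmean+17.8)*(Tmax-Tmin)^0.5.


Tmean = (Tmax + Tmin)/2 = (35 + 23)/2 = 29.0
ET0 = 0.0023 * 11.5 * (29.0 + 17.8) * sqrt(35 - 23)
ET0 = 0.0023 * 11.5 * 46.8 * 3.464102

4.2881 mm/day


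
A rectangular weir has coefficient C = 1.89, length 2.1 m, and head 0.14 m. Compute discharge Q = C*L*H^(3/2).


Q = C * L * H^(3/2) = 1.89 * 2.1 * 0.14^1.5 = 1.89 * 2.1 * 0.052383

0.2079 m^3/s


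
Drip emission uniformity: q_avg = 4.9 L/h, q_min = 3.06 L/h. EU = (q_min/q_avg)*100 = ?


EU = (q_min/q_avg)*100 = (3.06/4.9)*100 = 62.4490%

62.4490 %


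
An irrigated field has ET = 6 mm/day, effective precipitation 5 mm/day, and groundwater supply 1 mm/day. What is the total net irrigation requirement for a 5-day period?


Daily deficit = ET - Pe - GW = 6 - 5 - 1 = 0 mm/day
NIR = 0 * 5 = 0 mm

0 mm


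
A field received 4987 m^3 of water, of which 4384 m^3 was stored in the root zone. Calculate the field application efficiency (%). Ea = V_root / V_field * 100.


Ea = V_root / V_field * 100 = 4384 / 4987 * 100 = 87.9086%

87.9086 %


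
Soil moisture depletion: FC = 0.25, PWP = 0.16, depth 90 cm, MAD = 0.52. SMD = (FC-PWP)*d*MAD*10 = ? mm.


SMD = (FC - PWP) * d * MAD * 10
SMD = (0.25 - 0.16) * 90 * 0.52 * 10
SMD = 0.0900 * 90 * 0.52 * 10

42.1200 mm
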